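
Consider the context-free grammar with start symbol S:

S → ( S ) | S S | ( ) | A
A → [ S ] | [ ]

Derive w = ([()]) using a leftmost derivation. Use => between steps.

S => (S) => (A) => ([S]) => ([()])

S => (S)   [S → ( S )]
(S) => (A)   [S → A]
(A) => ([S])   [A → [ S ]]
([S]) => ([()])   [S → ( )]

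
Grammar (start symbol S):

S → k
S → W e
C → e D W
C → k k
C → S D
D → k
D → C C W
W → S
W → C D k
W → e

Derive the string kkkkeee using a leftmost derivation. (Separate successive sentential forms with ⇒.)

S ⇒ We   [S → W e]
We ⇒ Se   [W → S]
Se ⇒ Wee   [S → W e]
Wee ⇒ See   [W → S]
See ⇒ Weee   [S → W e]
Weee ⇒ CDkeee   [W → C D k]
CDkeee ⇒ kkDkeee   [C → k k]
kkDkeee ⇒ kkkkeee   [D → k]

S ⇒ We ⇒ Se ⇒ Wee ⇒ See ⇒ Weee ⇒ CDkeee ⇒ kkDkeee ⇒ kkkkeee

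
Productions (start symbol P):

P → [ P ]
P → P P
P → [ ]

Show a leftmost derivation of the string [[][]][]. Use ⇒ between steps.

P ⇒ PP   [P → P P]
PP ⇒ [P]P   [P → [ P ]]
[P]P ⇒ [PP]P   [P → P P]
[PP]P ⇒ [[]P]P   [P → [ ]]
[[]P]P ⇒ [[][]]P   [P → [ ]]
[[][]]P ⇒ [[][]][]   [P → [ ]]

P⇒PP⇒[P]P⇒[PP]P⇒[[]P]P⇒[[][]]P⇒[[][]][]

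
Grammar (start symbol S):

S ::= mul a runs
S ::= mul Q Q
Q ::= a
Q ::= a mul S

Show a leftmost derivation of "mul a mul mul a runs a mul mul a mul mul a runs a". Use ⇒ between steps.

S ⇒ mul Q Q ⇒ mul a mul S Q ⇒ mul a mul mul a runs Q ⇒ mul a mul mul a runs a mul S ⇒ mul a mul mul a runs a mul mul Q Q ⇒ mul a mul mul a runs a mul mul a mul S Q ⇒ mul a mul mul a runs a mul mul a mul mul a runs Q ⇒ mul a mul mul a runs a mul mul a mul mul a runs a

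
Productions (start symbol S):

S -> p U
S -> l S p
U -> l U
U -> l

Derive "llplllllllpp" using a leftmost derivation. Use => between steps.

S => lSp => llSpp => llpUpp => llplUpp => llpllUpp => llplllUpp => llpllllUpp => llplllllUpp => llpllllllUpp => llplllllllpp

S => lSp   [S -> l S p]
lSp => llSpp   [S -> l S p]
llSpp => llpUpp   [S -> p U]
llpUpp => llplUpp   [U -> l U]
llplUpp => llpllUpp   [U -> l U]
llpllUpp => llplllUpp   [U -> l U]
llplllUpp => llpllllUpp   [U -> l U]
llpllllUpp => llplllllUpp   [U -> l U]
llplllllUpp => llpllllllUpp   [U -> l U]
llpllllllUpp => llplllllllpp   [U -> l]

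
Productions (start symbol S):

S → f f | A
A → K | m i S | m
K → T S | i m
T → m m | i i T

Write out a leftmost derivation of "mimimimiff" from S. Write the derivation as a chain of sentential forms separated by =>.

S => A   [S → A]
A => miS   [A → m i S]
miS => miA   [S → A]
miA => mimiS   [A → m i S]
mimiS => mimiA   [S → A]
mimiA => mimimiS   [A → m i S]
mimimiS => mimimiA   [S → A]
mimimiA => mimimimiS   [A → m i S]
mimimimiS => mimimimiff   [S → f f]

S => A => miS => miA => mimiS => mimiA => mimimiS => mimimiA => mimimimiS => mimimimiff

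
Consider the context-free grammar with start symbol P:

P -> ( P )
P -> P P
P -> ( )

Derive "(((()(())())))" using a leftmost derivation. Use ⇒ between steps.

P ⇒ (P) ⇒ ((P)) ⇒ (((P))) ⇒ (((PP))) ⇒ (((PPP))) ⇒ (((()PP))) ⇒ (((()(P)P))) ⇒ (((()(())P))) ⇒ (((()(())())))

P ⇒ (P)   [P -> ( P )]
(P) ⇒ ((P))   [P -> ( P )]
((P)) ⇒ (((P)))   [P -> ( P )]
(((P))) ⇒ (((PP)))   [P -> P P]
(((PP))) ⇒ (((PPP)))   [P -> P P]
(((PPP))) ⇒ (((()PP)))   [P -> ( )]
(((()PP))) ⇒ (((()(P)P)))   [P -> ( P )]
(((()(P)P))) ⇒ (((()(())P)))   [P -> ( )]
(((()(())P))) ⇒ (((()(())())))   [P -> ( )]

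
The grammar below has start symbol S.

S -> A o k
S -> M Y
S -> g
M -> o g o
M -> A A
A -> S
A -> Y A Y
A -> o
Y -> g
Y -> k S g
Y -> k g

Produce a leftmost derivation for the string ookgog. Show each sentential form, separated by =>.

S => MY => AAY => SAY => MYAY => AAYAY => oAYAY => ooYAY => ookgAY => ookgoY => ookgog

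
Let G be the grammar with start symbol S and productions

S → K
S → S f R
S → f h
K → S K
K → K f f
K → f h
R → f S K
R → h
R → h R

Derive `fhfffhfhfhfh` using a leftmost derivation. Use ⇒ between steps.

S ⇒ K   [S → K]
K ⇒ SK   [K → S K]
SK ⇒ SfRK   [S → S f R]
SfRK ⇒ fhfRK   [S → f h]
fhfRK ⇒ fhffSKK   [R → f S K]
fhffSKK ⇒ fhffSfRKK   [S → S f R]
fhffSfRKK ⇒ fhfffhfRKK   [S → f h]
fhfffhfRKK ⇒ fhfffhfhKK   [R → h]
fhfffhfhKK ⇒ fhfffhfhfhK   [K → f h]
fhfffhfhfhK ⇒ fhfffhfhfhfh   [K → f h]

S ⇒ K ⇒ SK ⇒ SfRK ⇒ fhfRK ⇒ fhffSKK ⇒ fhffSfRKK ⇒ fhfffhfRKK ⇒ fhfffhfhKK ⇒ fhfffhfhfhK ⇒ fhfffhfhfhfh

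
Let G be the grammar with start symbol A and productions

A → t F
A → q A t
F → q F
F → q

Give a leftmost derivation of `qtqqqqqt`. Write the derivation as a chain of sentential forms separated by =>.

A=>qAt=>qtFt=>qtqFt=>qtqqFt=>qtqqqFt=>qtqqqqFt=>qtqqqqqt

A => qAt   [A → q A t]
qAt => qtFt   [A → t F]
qtFt => qtqFt   [F → q F]
qtqFt => qtqqFt   [F → q F]
qtqqFt => qtqqqFt   [F → q F]
qtqqqFt => qtqqqqFt   [F → q F]
qtqqqqFt => qtqqqqqt   [F → q]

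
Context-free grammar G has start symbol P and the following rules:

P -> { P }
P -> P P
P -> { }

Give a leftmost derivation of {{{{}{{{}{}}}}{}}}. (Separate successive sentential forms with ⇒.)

P ⇒ {P}   [P -> { P }]
{P} ⇒ {{P}}   [P -> { P }]
{{P}} ⇒ {{PP}}   [P -> P P]
{{PP}} ⇒ {{{P}P}}   [P -> { P }]
{{{P}P}} ⇒ {{{PP}P}}   [P -> P P]
{{{PP}P}} ⇒ {{{{}P}P}}   [P -> { }]
{{{{}P}P}} ⇒ {{{{}{P}}P}}   [P -> { P }]
{{{{}{P}}P}} ⇒ {{{{}{{P}}}P}}   [P -> { P }]
{{{{}{{P}}}P}} ⇒ {{{{}{{PP}}}P}}   [P -> P P]
{{{{}{{PP}}}P}} ⇒ {{{{}{{{}P}}}P}}   [P -> { }]
{{{{}{{{}P}}}P}} ⇒ {{{{}{{{}{}}}}P}}   [P -> { }]
{{{{}{{{}{}}}}P}} ⇒ {{{{}{{{}{}}}}{}}}   [P -> { }]

P⇒{P}⇒{{P}}⇒{{PP}}⇒{{{P}P}}⇒{{{PP}P}}⇒{{{{}P}P}}⇒{{{{}{P}}P}}⇒{{{{}{{P}}}P}}⇒{{{{}{{PP}}}P}}⇒{{{{}{{{}P}}}P}}⇒{{{{}{{{}{}}}}P}}⇒{{{{}{{{}{}}}}{}}}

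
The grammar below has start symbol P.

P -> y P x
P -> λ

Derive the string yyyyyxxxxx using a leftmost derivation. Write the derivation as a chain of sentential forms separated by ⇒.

P ⇒ yPx   [P -> y P x]
yPx ⇒ yyPxx   [P -> y P x]
yyPxx ⇒ yyyPxxx   [P -> y P x]
yyyPxxx ⇒ yyyyPxxxx   [P -> y P x]
yyyyPxxxx ⇒ yyyyyPxxxxx   [P -> y P x]
yyyyyPxxxxx ⇒ yyyyyxxxxx   [P -> λ]

P⇒yPx⇒yyPxx⇒yyyPxxx⇒yyyyPxxxx⇒yyyyyPxxxxx⇒yyyyyxxxxx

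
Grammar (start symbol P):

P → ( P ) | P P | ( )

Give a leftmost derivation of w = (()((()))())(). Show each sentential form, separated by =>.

P => PP => (P)P => (PP)P => (PPP)P => (()PP)P => (()(P)P)P => (()((P))P)P => (()((()))P)P => (()((()))())P => (()((()))())()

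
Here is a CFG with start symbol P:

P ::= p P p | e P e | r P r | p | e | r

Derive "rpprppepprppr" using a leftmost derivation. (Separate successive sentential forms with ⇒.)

P ⇒ rPr   [P ::= r P r]
rPr ⇒ rpPpr   [P ::= p P p]
rpPpr ⇒ rppPppr   [P ::= p P p]
rppPppr ⇒ rpprPrppr   [P ::= r P r]
rpprPrppr ⇒ rpprpPprppr   [P ::= p P p]
rpprpPprppr ⇒ rpprppPpprppr   [P ::= p P p]
rpprppPpprppr ⇒ rpprppepprppr   [P ::= e]

P⇒rPr⇒rpPpr⇒rppPppr⇒rpprPrppr⇒rpprpPprppr⇒rpprppPpprppr⇒rpprppepprppr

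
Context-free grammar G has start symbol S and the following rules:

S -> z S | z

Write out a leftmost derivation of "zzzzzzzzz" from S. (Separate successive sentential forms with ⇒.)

S ⇒ zS   [S -> z S]
zS ⇒ zzS   [S -> z S]
zzS ⇒ zzzS   [S -> z S]
zzzS ⇒ zzzzS   [S -> z S]
zzzzS ⇒ zzzzzS   [S -> z S]
zzzzzS ⇒ zzzzzzS   [S -> z S]
zzzzzzS ⇒ zzzzzzzS   [S -> z S]
zzzzzzzS ⇒ zzzzzzzzS   [S -> z S]
zzzzzzzzS ⇒ zzzzzzzzz   [S -> z]

S⇒zS⇒zzS⇒zzzS⇒zzzzS⇒zzzzzS⇒zzzzzzS⇒zzzzzzzS⇒zzzzzzzzS⇒zzzzzzzzz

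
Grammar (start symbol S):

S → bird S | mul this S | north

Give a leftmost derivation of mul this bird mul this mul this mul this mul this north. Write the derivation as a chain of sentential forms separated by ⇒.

S ⇒ mul this S   [S → mul this S]
mul this S ⇒ mul this bird S   [S → bird S]
mul this bird S ⇒ mul this bird mul this S   [S → mul this S]
mul this bird mul this S ⇒ mul this bird mul this mul this S   [S → mul this S]
mul this bird mul this mul this S ⇒ mul this bird mul this mul this mul this S   [S → mul this S]
mul this bird mul this mul this mul this S ⇒ mul this bird mul this mul this mul this mul this S   [S → mul this S]
mul this bird mul this mul this mul this mul this S ⇒ mul this bird mul this mul this mul this mul this north   [S → north]

S ⇒ mul this S ⇒ mul this bird S ⇒ mul this bird mul this S ⇒ mul this bird mul this mul this S ⇒ mul this bird mul this mul this mul this S ⇒ mul this bird mul this mul this mul this mul this S ⇒ mul this bird mul this mul this mul this mul this north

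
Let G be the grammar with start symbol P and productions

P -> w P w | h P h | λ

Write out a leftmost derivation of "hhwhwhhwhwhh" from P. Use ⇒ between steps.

P ⇒ hPh   [P -> h P h]
hPh ⇒ hhPhh   [P -> h P h]
hhPhh ⇒ hhwPwhh   [P -> w P w]
hhwPwhh ⇒ hhwhPhwhh   [P -> h P h]
hhwhPhwhh ⇒ hhwhwPwhwhh   [P -> w P w]
hhwhwPwhwhh ⇒ hhwhwhPhwhwhh   [P -> h P h]
hhwhwhPhwhwhh ⇒ hhwhwhhwhwhh   [P -> λ]

P ⇒ hPh ⇒ hhPhh ⇒ hhwPwhh ⇒ hhwhPhwhh ⇒ hhwhwPwhwhh ⇒ hhwhwhPhwhwhh ⇒ hhwhwhhwhwhh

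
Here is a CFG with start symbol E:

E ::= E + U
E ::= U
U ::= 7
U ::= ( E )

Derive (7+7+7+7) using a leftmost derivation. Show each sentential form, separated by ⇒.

E ⇒ U ⇒ (E) ⇒ (E+U) ⇒ (E+U+U) ⇒ (E+U+U+U) ⇒ (U+U+U+U) ⇒ (7+U+U+U) ⇒ (7+7+U+U) ⇒ (7+7+7+U) ⇒ (7+7+7+7)

E ⇒ U   [E ::= U]
U ⇒ (E)   [U ::= ( E )]
(E) ⇒ (E+U)   [E ::= E + U]
(E+U) ⇒ (E+U+U)   [E ::= E + U]
(E+U+U) ⇒ (E+U+U+U)   [E ::= E + U]
(E+U+U+U) ⇒ (U+U+U+U)   [E ::= U]
(U+U+U+U) ⇒ (7+U+U+U)   [U ::= 7]
(7+U+U+U) ⇒ (7+7+U+U)   [U ::= 7]
(7+7+U+U) ⇒ (7+7+7+U)   [U ::= 7]
(7+7+7+U) ⇒ (7+7+7+7)   [U ::= 7]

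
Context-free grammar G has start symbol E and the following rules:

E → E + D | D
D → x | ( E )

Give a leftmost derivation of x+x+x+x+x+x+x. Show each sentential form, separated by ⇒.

E ⇒ E+D ⇒ E+D+D ⇒ E+D+D+D ⇒ E+D+D+D+D ⇒ E+D+D+D+D+D ⇒ E+D+D+D+D+D+D ⇒ D+D+D+D+D+D+D ⇒ x+D+D+D+D+D+D ⇒ x+x+D+D+D+D+D ⇒ x+x+x+D+D+D+D ⇒ x+x+x+x+D+D+D ⇒ x+x+x+x+x+D+D ⇒ x+x+x+x+x+x+D ⇒ x+x+x+x+x+x+x

E ⇒ E+D   [E → E + D]
E+D ⇒ E+D+D   [E → E + D]
E+D+D ⇒ E+D+D+D   [E → E + D]
E+D+D+D ⇒ E+D+D+D+D   [E → E + D]
E+D+D+D+D ⇒ E+D+D+D+D+D   [E → E + D]
E+D+D+D+D+D ⇒ E+D+D+D+D+D+D   [E → E + D]
E+D+D+D+D+D+D ⇒ D+D+D+D+D+D+D   [E → D]
D+D+D+D+D+D+D ⇒ x+D+D+D+D+D+D   [D → x]
x+D+D+D+D+D+D ⇒ x+x+D+D+D+D+D   [D → x]
x+x+D+D+D+D+D ⇒ x+x+x+D+D+D+D   [D → x]
x+x+x+D+D+D+D ⇒ x+x+x+x+D+D+D   [D → x]
x+x+x+x+D+D+D ⇒ x+x+x+x+x+D+D   [D → x]
x+x+x+x+x+D+D ⇒ x+x+x+x+x+x+D   [D → x]
x+x+x+x+x+x+D ⇒ x+x+x+x+x+x+x   [D → x]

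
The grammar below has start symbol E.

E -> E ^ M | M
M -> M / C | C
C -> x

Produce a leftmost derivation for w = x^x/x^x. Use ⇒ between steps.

E ⇒ E^M ⇒ E^M^M ⇒ M^M^M ⇒ C^M^M ⇒ x^M^M ⇒ x^M/C^M ⇒ x^C/C^M ⇒ x^x/C^M ⇒ x^x/x^M ⇒ x^x/x^C ⇒ x^x/x^x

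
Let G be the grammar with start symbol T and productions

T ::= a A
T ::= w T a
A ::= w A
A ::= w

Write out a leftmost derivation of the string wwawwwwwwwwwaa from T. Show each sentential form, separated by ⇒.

T ⇒ wTa   [T ::= w T a]
wTa ⇒ wwTaa   [T ::= w T a]
wwTaa ⇒ wwaAaa   [T ::= a A]
wwaAaa ⇒ wwawAaa   [A ::= w A]
wwawAaa ⇒ wwawwAaa   [A ::= w A]
wwawwAaa ⇒ wwawwwAaa   [A ::= w A]
wwawwwAaa ⇒ wwawwwwAaa   [A ::= w A]
wwawwwwAaa ⇒ wwawwwwwAaa   [A ::= w A]
wwawwwwwAaa ⇒ wwawwwwwwAaa   [A ::= w A]
wwawwwwwwAaa ⇒ wwawwwwwwwAaa   [A ::= w A]
wwawwwwwwwAaa ⇒ wwawwwwwwwwAaa   [A ::= w A]
wwawwwwwwwwAaa ⇒ wwawwwwwwwwwaa   [A ::= w]

T⇒wTa⇒wwTaa⇒wwaAaa⇒wwawAaa⇒wwawwAaa⇒wwawwwAaa⇒wwawwwwAaa⇒wwawwwwwAaa⇒wwawwwwwwAaa⇒wwawwwwwwwAaa⇒wwawwwwwwwwAaa⇒wwawwwwwwwwwaa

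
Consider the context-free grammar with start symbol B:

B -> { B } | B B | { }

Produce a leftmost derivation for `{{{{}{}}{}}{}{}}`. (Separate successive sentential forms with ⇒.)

B ⇒ {B} ⇒ {BB} ⇒ {BBB} ⇒ {{B}BB} ⇒ {{BB}BB} ⇒ {{{B}B}BB} ⇒ {{{BB}B}BB} ⇒ {{{{}B}B}BB} ⇒ {{{{}{}}B}BB} ⇒ {{{{}{}}{}}BB} ⇒ {{{{}{}}{}}{}B} ⇒ {{{{}{}}{}}{}{}}

B ⇒ {B}   [B -> { B }]
{B} ⇒ {BB}   [B -> B B]
{BB} ⇒ {BBB}   [B -> B B]
{BBB} ⇒ {{B}BB}   [B -> { B }]
{{B}BB} ⇒ {{BB}BB}   [B -> B B]
{{BB}BB} ⇒ {{{B}B}BB}   [B -> { B }]
{{{B}B}BB} ⇒ {{{BB}B}BB}   [B -> B B]
{{{BB}B}BB} ⇒ {{{{}B}B}BB}   [B -> { }]
{{{{}B}B}BB} ⇒ {{{{}{}}B}BB}   [B -> { }]
{{{{}{}}B}BB} ⇒ {{{{}{}}{}}BB}   [B -> { }]
{{{{}{}}{}}BB} ⇒ {{{{}{}}{}}{}B}   [B -> { }]
{{{{}{}}{}}{}B} ⇒ {{{{}{}}{}}{}{}}   [B -> { }]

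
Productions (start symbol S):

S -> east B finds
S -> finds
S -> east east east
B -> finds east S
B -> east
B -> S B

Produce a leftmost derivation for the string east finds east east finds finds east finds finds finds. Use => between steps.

S => east B finds   [S -> east B finds]
east B finds => east finds east S finds   [B -> finds east S]
east finds east S finds => east finds east east B finds finds   [S -> east B finds]
east finds east east B finds finds => east finds east east S B finds finds   [B -> S B]
east finds east east S B finds finds => east finds east east finds B finds finds   [S -> finds]
east finds east east finds B finds finds => east finds east east finds finds east S finds finds   [B -> finds east S]
east finds east east finds finds east S finds finds => east finds east east finds finds east finds finds finds   [S -> finds]

S => east B finds => east finds east S finds => east finds east east B finds finds => east finds east east S B finds finds => east finds east east finds B finds finds => east finds east east finds finds east S finds finds => east finds east east finds finds east finds finds finds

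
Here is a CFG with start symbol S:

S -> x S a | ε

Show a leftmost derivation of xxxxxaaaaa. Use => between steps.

S => xSa => xxSaa => xxxSaaa => xxxxSaaaa => xxxxxSaaaaa => xxxxxaaaaa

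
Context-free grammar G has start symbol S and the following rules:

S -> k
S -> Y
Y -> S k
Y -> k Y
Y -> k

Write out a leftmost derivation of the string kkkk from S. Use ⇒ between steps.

S ⇒ Y   [S -> Y]
Y ⇒ kY   [Y -> k Y]
kY ⇒ kSk   [Y -> S k]
kSk ⇒ kYk   [S -> Y]
kYk ⇒ kSkk   [Y -> S k]
kSkk ⇒ kkkk   [S -> k]

S ⇒ Y ⇒ kY ⇒ kSk ⇒ kYk ⇒ kSkk ⇒ kkkk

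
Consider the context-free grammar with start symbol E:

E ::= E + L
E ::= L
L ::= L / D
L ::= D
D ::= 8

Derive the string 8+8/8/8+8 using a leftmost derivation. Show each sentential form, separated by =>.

E => E+L   [E ::= E + L]
E+L => E+L+L   [E ::= E + L]
E+L+L => L+L+L   [E ::= L]
L+L+L => D+L+L   [L ::= D]
D+L+L => 8+L+L   [D ::= 8]
8+L+L => 8+L/D+L   [L ::= L / D]
8+L/D+L => 8+L/D/D+L   [L ::= L / D]
8+L/D/D+L => 8+D/D/D+L   [L ::= D]
8+D/D/D+L => 8+8/D/D+L   [D ::= 8]
8+8/D/D+L => 8+8/8/D+L   [D ::= 8]
8+8/8/D+L => 8+8/8/8+L   [D ::= 8]
8+8/8/8+L => 8+8/8/8+D   [L ::= D]
8+8/8/8+D => 8+8/8/8+8   [D ::= 8]

E => E+L => E+L+L => L+L+L => D+L+L => 8+L+L => 8+L/D+L => 8+L/D/D+L => 8+D/D/D+L => 8+8/D/D+L => 8+8/8/D+L => 8+8/8/8+L => 8+8/8/8+D => 8+8/8/8+8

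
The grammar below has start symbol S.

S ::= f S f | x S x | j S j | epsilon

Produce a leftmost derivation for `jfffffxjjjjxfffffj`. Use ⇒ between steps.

S ⇒ jSj ⇒ jfSfj ⇒ jffSffj ⇒ jfffSfffj ⇒ jffffSffffj ⇒ jfffffSfffffj ⇒ jfffffxSxfffffj ⇒ jfffffxjSjxfffffj ⇒ jfffffxjjSjjxfffffj ⇒ jfffffxjjjjxfffffj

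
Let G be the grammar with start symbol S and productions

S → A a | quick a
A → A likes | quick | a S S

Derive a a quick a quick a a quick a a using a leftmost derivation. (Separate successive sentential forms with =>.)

S => A a => a S S a => a A a S a => a a S S a S a => a a quick a S a S a => a a quick a quick a a S a => a a quick a quick a a quick a a

S => A a   [S → A a]
A a => a S S a   [A → a S S]
a S S a => a A a S a   [S → A a]
a A a S a => a a S S a S a   [A → a S S]
a a S S a S a => a a quick a S a S a   [S → quick a]
a a quick a S a S a => a a quick a quick a a S a   [S → quick a]
a a quick a quick a a S a => a a quick a quick a a quick a a   [S → quick a]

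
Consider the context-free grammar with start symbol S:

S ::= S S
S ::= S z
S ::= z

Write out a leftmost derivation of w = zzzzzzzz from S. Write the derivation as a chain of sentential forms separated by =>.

S => Sz   [S ::= S z]
Sz => SSz   [S ::= S S]
SSz => SSSz   [S ::= S S]
SSSz => SSSSz   [S ::= S S]
SSSSz => SSSSSz   [S ::= S S]
SSSSSz => SSSSSSz   [S ::= S S]
SSSSSSz => SSSSSSSz   [S ::= S S]
SSSSSSSz => zSSSSSSz   [S ::= z]
zSSSSSSz => zzSSSSSz   [S ::= z]
zzSSSSSz => zzzSSSSz   [S ::= z]
zzzSSSSz => zzzzSSSz   [S ::= z]
zzzzSSSz => zzzzzSSz   [S ::= z]
zzzzzSSz => zzzzzzSz   [S ::= z]
zzzzzzSz => zzzzzzzz   [S ::= z]

S => Sz => SSz => SSSz => SSSSz => SSSSSz => SSSSSSz => SSSSSSSz => zSSSSSSz => zzSSSSSz => zzzSSSSz => zzzzSSSz => zzzzzSSz => zzzzzzSz => zzzzzzzz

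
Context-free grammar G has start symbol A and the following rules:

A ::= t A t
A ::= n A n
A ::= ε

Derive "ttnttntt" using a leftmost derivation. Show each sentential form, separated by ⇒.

A ⇒ tAt ⇒ ttAtt ⇒ ttnAntt ⇒ ttntAtntt ⇒ ttnttntt

A ⇒ tAt   [A ::= t A t]
tAt ⇒ ttAtt   [A ::= t A t]
ttAtt ⇒ ttnAntt   [A ::= n A n]
ttnAntt ⇒ ttntAtntt   [A ::= t A t]
ttntAtntt ⇒ ttnttntt   [A ::= ε]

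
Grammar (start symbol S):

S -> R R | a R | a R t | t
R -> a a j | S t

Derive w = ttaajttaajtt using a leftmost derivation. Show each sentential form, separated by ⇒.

S ⇒ RR   [S -> R R]
RR ⇒ StR   [R -> S t]
StR ⇒ ttR   [S -> t]
ttR ⇒ ttSt   [R -> S t]
ttSt ⇒ ttRRt   [S -> R R]
ttRRt ⇒ ttaajRt   [R -> a a j]
ttaajRt ⇒ ttaajStt   [R -> S t]
ttaajStt ⇒ ttaajRRtt   [S -> R R]
ttaajRRtt ⇒ ttaajStRtt   [R -> S t]
ttaajStRtt ⇒ ttaajttRtt   [S -> t]
ttaajttRtt ⇒ ttaajttaajtt   [R -> a a j]

S ⇒ RR ⇒ StR ⇒ ttR ⇒ ttSt ⇒ ttRRt ⇒ ttaajRt ⇒ ttaajStt ⇒ ttaajRRtt ⇒ ttaajStRtt ⇒ ttaajttRtt ⇒ ttaajttaajtt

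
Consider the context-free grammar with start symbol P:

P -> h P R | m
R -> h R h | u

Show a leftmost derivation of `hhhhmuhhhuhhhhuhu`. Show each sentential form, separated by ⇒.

P ⇒ hPR   [P -> h P R]
hPR ⇒ hhPRR   [P -> h P R]
hhPRR ⇒ hhhPRRR   [P -> h P R]
hhhPRRR ⇒ hhhhPRRRR   [P -> h P R]
hhhhPRRRR ⇒ hhhhmRRRR   [P -> m]
hhhhmRRRR ⇒ hhhhmuRRR   [R -> u]
hhhhmuRRR ⇒ hhhhmuhRhRR   [R -> h R h]
hhhhmuhRhRR ⇒ hhhhmuhhRhhRR   [R -> h R h]
hhhhmuhhRhhRR ⇒ hhhhmuhhhRhhhRR   [R -> h R h]
hhhhmuhhhRhhhRR ⇒ hhhhmuhhhuhhhRR   [R -> u]
hhhhmuhhhuhhhRR ⇒ hhhhmuhhhuhhhhRhR   [R -> h R h]
hhhhmuhhhuhhhhRhR ⇒ hhhhmuhhhuhhhhuhR   [R -> u]
hhhhmuhhhuhhhhuhR ⇒ hhhhmuhhhuhhhhuhu   [R -> u]

P⇒hPR⇒hhPRR⇒hhhPRRR⇒hhhhPRRRR⇒hhhhmRRRR⇒hhhhmuRRR⇒hhhhmuhRhRR⇒hhhhmuhhRhhRR⇒hhhhmuhhhRhhhRR⇒hhhhmuhhhuhhhRR⇒hhhhmuhhhuhhhhRhR⇒hhhhmuhhhuhhhhuhR⇒hhhhmuhhhuhhhhuhu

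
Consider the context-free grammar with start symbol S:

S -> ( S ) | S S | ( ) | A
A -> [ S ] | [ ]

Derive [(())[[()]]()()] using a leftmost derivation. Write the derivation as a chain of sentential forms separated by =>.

S => A => [S] => [SS] => [SSS] => [(S)SS] => [(())SS] => [(())AS] => [(())[S]S] => [(())[A]S] => [(())[[S]]S] => [(())[[()]]S] => [(())[[()]]SS] => [(())[[()]]()S] => [(())[[()]]()()]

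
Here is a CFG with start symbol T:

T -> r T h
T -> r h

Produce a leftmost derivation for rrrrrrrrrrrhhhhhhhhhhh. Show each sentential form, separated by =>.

T => rTh => rrThh => rrrThhh => rrrrThhhh => rrrrrThhhhh => rrrrrrThhhhhh => rrrrrrrThhhhhhh => rrrrrrrrThhhhhhhh => rrrrrrrrrThhhhhhhhh => rrrrrrrrrrThhhhhhhhhh => rrrrrrrrrrrhhhhhhhhhhh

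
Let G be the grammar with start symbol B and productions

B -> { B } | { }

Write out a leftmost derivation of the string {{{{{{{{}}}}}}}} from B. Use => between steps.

B => {B} => {{B}} => {{{B}}} => {{{{B}}}} => {{{{{B}}}}} => {{{{{{B}}}}}} => {{{{{{{B}}}}}}} => {{{{{{{{}}}}}}}}

B => {B}   [B -> { B }]
{B} => {{B}}   [B -> { B }]
{{B}} => {{{B}}}   [B -> { B }]
{{{B}}} => {{{{B}}}}   [B -> { B }]
{{{{B}}}} => {{{{{B}}}}}   [B -> { B }]
{{{{{B}}}}} => {{{{{{B}}}}}}   [B -> { B }]
{{{{{{B}}}}}} => {{{{{{{B}}}}}}}   [B -> { B }]
{{{{{{{B}}}}}}} => {{{{{{{{}}}}}}}}   [B -> { }]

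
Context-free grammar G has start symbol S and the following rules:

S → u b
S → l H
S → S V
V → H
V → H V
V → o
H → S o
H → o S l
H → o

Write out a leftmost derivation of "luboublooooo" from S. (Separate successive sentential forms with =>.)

S=>SV=>SVV=>lHVV=>lSoVV=>lSVoVV=>lSVVoVV=>lubVVoVV=>lubHVVoVV=>luboSlVVoVV=>luboublVVoVV=>luboubloVoVV=>luboubloooVV=>luboublooooV=>luboublooooo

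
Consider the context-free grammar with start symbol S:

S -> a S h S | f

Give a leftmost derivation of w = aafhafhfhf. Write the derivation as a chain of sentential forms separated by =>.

S=>aShS=>aaShShS=>aafhShS=>aafhaShShS=>aafhafhShS=>aafhafhfhS=>aafhafhfhf

S => aShS   [S -> a S h S]
aShS => aaShShS   [S -> a S h S]
aaShShS => aafhShS   [S -> f]
aafhShS => aafhaShShS   [S -> a S h S]
aafhaShShS => aafhafhShS   [S -> f]
aafhafhShS => aafhafhfhS   [S -> f]
aafhafhfhS => aafhafhfhf   [S -> f]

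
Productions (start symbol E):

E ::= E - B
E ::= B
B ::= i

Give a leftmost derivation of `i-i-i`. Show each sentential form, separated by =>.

E => E-B => E-B-B => B-B-B => i-B-B => i-i-B => i-i-i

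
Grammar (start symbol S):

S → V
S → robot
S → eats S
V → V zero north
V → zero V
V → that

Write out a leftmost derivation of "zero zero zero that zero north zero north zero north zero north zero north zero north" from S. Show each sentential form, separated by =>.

S => V => V zero north => V zero north zero north => V zero north zero north zero north => V zero north zero north zero north zero north => V zero north zero north zero north zero north zero north => zero V zero north zero north zero north zero north zero north => zero zero V zero north zero north zero north zero north zero north => zero zero zero V zero north zero north zero north zero north zero north => zero zero zero V zero north zero north zero north zero north zero north zero north => zero zero zero that zero north zero north zero north zero north zero north zero north

S => V   [S → V]
V => V zero north   [V → V zero north]
V zero north => V zero north zero north   [V → V zero north]
V zero north zero north => V zero north zero north zero north   [V → V zero north]
V zero north zero north zero north => V zero north zero north zero north zero north   [V → V zero north]
V zero north zero north zero north zero north => V zero north zero north zero north zero north zero north   [V → V zero north]
V zero north zero north zero north zero north zero north => zero V zero north zero north zero north zero north zero north   [V → zero V]
zero V zero north zero north zero north zero north zero north => zero zero V zero north zero north zero north zero north zero north   [V → zero V]
zero zero V zero north zero north zero north zero north zero north => zero zero zero V zero north zero north zero north zero north zero north   [V → zero V]
zero zero zero V zero north zero north zero north zero north zero north => zero zero zero V zero north zero north zero north zero north zero north zero north   [V → V zero north]
zero zero zero V zero north zero north zero north zero north zero north zero north => zero zero zero that zero north zero north zero north zero north zero north zero north   [V → that]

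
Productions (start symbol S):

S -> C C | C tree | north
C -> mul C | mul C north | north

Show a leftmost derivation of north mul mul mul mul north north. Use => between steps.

S => C C => north C => north mul C => north mul mul C => north mul mul mul C north => north mul mul mul mul C north => north mul mul mul mul north north

S => C C   [S -> C C]
C C => north C   [C -> north]
north C => north mul C   [C -> mul C]
north mul C => north mul mul C   [C -> mul C]
north mul mul C => north mul mul mul C north   [C -> mul C north]
north mul mul mul C north => north mul mul mul mul C north   [C -> mul C]
north mul mul mul mul C north => north mul mul mul mul north north   [C -> north]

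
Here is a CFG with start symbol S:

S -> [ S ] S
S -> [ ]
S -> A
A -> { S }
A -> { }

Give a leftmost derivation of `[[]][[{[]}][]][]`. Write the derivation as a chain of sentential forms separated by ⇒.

S ⇒ [S]S ⇒ [[]]S ⇒ [[]][S]S ⇒ [[]][[S]S]S ⇒ [[]][[A]S]S ⇒ [[]][[{S}]S]S ⇒ [[]][[{[]}]S]S ⇒ [[]][[{[]}][]]S ⇒ [[]][[{[]}][]][]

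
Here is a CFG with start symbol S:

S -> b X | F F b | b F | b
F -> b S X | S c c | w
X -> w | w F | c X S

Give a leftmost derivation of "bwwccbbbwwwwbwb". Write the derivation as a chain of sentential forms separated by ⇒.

S ⇒ FFb ⇒ SccFb ⇒ bXccFb ⇒ bwFccFb ⇒ bwwccFb ⇒ bwwccbSXb ⇒ bwwccbFFbXb ⇒ bwwccbbSXFbXb ⇒ bwwccbbbFXFbXb ⇒ bwwccbbbwXFbXb ⇒ bwwccbbbwwFFbXb ⇒ bwwccbbbwwwFbXb ⇒ bwwccbbbwwwwbXb ⇒ bwwccbbbwwwwbwb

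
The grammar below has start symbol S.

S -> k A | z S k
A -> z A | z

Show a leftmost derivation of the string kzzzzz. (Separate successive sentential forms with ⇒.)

S ⇒ kA ⇒ kzA ⇒ kzzA ⇒ kzzzA ⇒ kzzzzA ⇒ kzzzzz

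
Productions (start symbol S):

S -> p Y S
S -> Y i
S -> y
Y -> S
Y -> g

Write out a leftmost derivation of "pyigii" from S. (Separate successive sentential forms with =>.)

S => Yi   [S -> Y i]
Yi => Si   [Y -> S]
Si => pYSi   [S -> p Y S]
pYSi => pSSi   [Y -> S]
pSSi => pYiSi   [S -> Y i]
pYiSi => pSiSi   [Y -> S]
pSiSi => pyiSi   [S -> y]
pyiSi => pyiYii   [S -> Y i]
pyiYii => pyigii   [Y -> g]

S => Yi => Si => pYSi => pSSi => pYiSi => pSiSi => pyiSi => pyiYii => pyigii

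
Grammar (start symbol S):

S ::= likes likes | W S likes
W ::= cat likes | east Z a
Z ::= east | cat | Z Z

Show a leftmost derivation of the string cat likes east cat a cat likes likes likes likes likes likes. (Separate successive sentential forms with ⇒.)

S ⇒ W S likes ⇒ cat likes S likes ⇒ cat likes W S likes likes ⇒ cat likes east Z a S likes likes ⇒ cat likes east cat a S likes likes ⇒ cat likes east cat a W S likes likes likes ⇒ cat likes east cat a cat likes S likes likes likes ⇒ cat likes east cat a cat likes likes likes likes likes likes

S ⇒ W S likes   [S ::= W S likes]
W S likes ⇒ cat likes S likes   [W ::= cat likes]
cat likes S likes ⇒ cat likes W S likes likes   [S ::= W S likes]
cat likes W S likes likes ⇒ cat likes east Z a S likes likes   [W ::= east Z a]
cat likes east Z a S likes likes ⇒ cat likes east cat a S likes likes   [Z ::= cat]
cat likes east cat a S likes likes ⇒ cat likes east cat a W S likes likes likes   [S ::= W S likes]
cat likes east cat a W S likes likes likes ⇒ cat likes east cat a cat likes S likes likes likes   [W ::= cat likes]
cat likes east cat a cat likes S likes likes likes ⇒ cat likes east cat a cat likes likes likes likes likes likes   [S ::= likes likes]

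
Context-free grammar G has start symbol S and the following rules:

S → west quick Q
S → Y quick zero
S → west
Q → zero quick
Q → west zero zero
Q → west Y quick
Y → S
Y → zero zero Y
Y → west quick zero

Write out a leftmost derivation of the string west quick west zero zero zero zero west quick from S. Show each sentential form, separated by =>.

S => west quick Q => west quick west Y quick => west quick west zero zero Y quick => west quick west zero zero zero zero Y quick => west quick west zero zero zero zero S quick => west quick west zero zero zero zero west quick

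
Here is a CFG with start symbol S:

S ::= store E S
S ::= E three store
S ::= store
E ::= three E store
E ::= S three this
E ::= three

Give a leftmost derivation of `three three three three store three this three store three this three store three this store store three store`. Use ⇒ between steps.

S ⇒ E three store ⇒ three E store three store ⇒ three three E store store three store ⇒ three three S three this store store three store ⇒ three three E three store three this store store three store ⇒ three three S three this three store three this store store three store ⇒ three three E three store three this three store three this store store three store ⇒ three three S three this three store three this three store three this store store three store ⇒ three three E three store three this three store three this three store three this store store three store ⇒ three three three three store three this three store three this three store three this store store three store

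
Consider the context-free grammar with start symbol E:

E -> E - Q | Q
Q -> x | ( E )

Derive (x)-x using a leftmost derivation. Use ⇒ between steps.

E ⇒ E-Q ⇒ Q-Q ⇒ (E)-Q ⇒ (Q)-Q ⇒ (x)-Q ⇒ (x)-x

E ⇒ E-Q   [E -> E - Q]
E-Q ⇒ Q-Q   [E -> Q]
Q-Q ⇒ (E)-Q   [Q -> ( E )]
(E)-Q ⇒ (Q)-Q   [E -> Q]
(Q)-Q ⇒ (x)-Q   [Q -> x]
(x)-Q ⇒ (x)-x   [Q -> x]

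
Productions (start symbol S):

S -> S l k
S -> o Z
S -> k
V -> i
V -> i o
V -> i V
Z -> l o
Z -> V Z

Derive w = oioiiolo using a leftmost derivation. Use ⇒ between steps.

S ⇒ oZ ⇒ oVZ ⇒ oioZ ⇒ oioVZ ⇒ oioiZ ⇒ oioiVZ ⇒ oioiioZ ⇒ oioiiolo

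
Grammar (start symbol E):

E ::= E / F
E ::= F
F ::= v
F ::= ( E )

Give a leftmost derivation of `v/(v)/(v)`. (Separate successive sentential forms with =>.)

E => E/F => E/F/F => F/F/F => v/F/F => v/(E)/F => v/(F)/F => v/(v)/F => v/(v)/(E) => v/(v)/(F) => v/(v)/(v)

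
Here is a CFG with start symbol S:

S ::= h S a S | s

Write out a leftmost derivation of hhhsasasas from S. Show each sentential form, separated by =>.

S=>hSaS=>hhSaSaS=>hhhSaSaSaS=>hhhsaSaSaS=>hhhsasaSaS=>hhhsasasaS=>hhhsasasas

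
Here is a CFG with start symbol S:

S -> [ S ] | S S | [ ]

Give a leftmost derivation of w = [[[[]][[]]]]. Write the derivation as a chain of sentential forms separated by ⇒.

S ⇒ [S]   [S -> [ S ]]
[S] ⇒ [[S]]   [S -> [ S ]]
[[S]] ⇒ [[SS]]   [S -> S S]
[[SS]] ⇒ [[[S]S]]   [S -> [ S ]]
[[[S]S]] ⇒ [[[[]]S]]   [S -> [ ]]
[[[[]]S]] ⇒ [[[[]][S]]]   [S -> [ S ]]
[[[[]][S]]] ⇒ [[[[]][[]]]]   [S -> [ ]]

S ⇒ [S] ⇒ [[S]] ⇒ [[SS]] ⇒ [[[S]S]] ⇒ [[[[]]S]] ⇒ [[[[]][S]]] ⇒ [[[[]][[]]]]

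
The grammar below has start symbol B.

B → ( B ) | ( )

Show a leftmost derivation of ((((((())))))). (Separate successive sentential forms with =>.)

B => (B)   [B → ( B )]
(B) => ((B))   [B → ( B )]
((B)) => (((B)))   [B → ( B )]
(((B))) => ((((B))))   [B → ( B )]
((((B)))) => (((((B)))))   [B → ( B )]
(((((B))))) => ((((((B))))))   [B → ( B )]
((((((B)))))) => ((((((()))))))   [B → ( )]

B => (B) => ((B)) => (((B))) => ((((B)))) => (((((B))))) => ((((((B)))))) => ((((((()))))))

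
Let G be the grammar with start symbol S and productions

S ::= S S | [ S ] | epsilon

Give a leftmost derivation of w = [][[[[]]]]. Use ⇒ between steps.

S⇒SS⇒[S]S⇒[]S⇒[]SS⇒[][S]S⇒[][[S]]S⇒[][[[S]]]S⇒[][[[SS]]]S⇒[][[[[S]S]]]S⇒[][[[[]S]]]S⇒[][[[[]]]]S⇒[][[[[]]]]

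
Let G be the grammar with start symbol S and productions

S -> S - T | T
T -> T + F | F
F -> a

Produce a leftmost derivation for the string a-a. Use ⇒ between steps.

S ⇒ S-T ⇒ T-T ⇒ F-T ⇒ a-T ⇒ a-F ⇒ a-a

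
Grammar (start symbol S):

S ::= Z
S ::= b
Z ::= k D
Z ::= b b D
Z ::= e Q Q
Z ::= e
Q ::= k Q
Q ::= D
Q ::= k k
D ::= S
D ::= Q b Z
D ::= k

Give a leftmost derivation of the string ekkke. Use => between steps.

S=>Z=>eQQ=>ekQQ=>ekkkQ=>ekkkD=>ekkkS=>ekkkZ=>ekkke

S => Z   [S ::= Z]
Z => eQQ   [Z ::= e Q Q]
eQQ => ekQQ   [Q ::= k Q]
ekQQ => ekkkQ   [Q ::= k k]
ekkkQ => ekkkD   [Q ::= D]
ekkkD => ekkkS   [D ::= S]
ekkkS => ekkkZ   [S ::= Z]
ekkkZ => ekkke   [Z ::= e]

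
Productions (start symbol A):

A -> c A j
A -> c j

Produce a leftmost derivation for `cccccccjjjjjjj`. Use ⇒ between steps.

A⇒cAj⇒ccAjj⇒cccAjjj⇒ccccAjjjj⇒cccccAjjjjj⇒ccccccAjjjjjj⇒cccccccjjjjjjj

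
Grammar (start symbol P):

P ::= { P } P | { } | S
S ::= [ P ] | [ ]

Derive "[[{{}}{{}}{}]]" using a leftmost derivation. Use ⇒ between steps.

P ⇒ S ⇒ [P] ⇒ [S] ⇒ [[P]] ⇒ [[{P}P]] ⇒ [[{{}}P]] ⇒ [[{{}}{P}P]] ⇒ [[{{}}{{}}P]] ⇒ [[{{}}{{}}{}]]

P ⇒ S   [P ::= S]
S ⇒ [P]   [S ::= [ P ]]
[P] ⇒ [S]   [P ::= S]
[S] ⇒ [[P]]   [S ::= [ P ]]
[[P]] ⇒ [[{P}P]]   [P ::= { P } P]
[[{P}P]] ⇒ [[{{}}P]]   [P ::= { }]
[[{{}}P]] ⇒ [[{{}}{P}P]]   [P ::= { P } P]
[[{{}}{P}P]] ⇒ [[{{}}{{}}P]]   [P ::= { }]
[[{{}}{{}}P]] ⇒ [[{{}}{{}}{}]]   [P ::= { }]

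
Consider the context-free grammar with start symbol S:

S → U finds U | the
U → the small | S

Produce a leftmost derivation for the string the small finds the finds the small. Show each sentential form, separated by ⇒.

S ⇒ U finds U ⇒ S finds U ⇒ U finds U finds U ⇒ the small finds U finds U ⇒ the small finds S finds U ⇒ the small finds the finds U ⇒ the small finds the finds the small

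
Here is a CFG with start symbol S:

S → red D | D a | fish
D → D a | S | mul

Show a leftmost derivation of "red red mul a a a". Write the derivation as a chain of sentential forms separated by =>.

S => red D => red S => red red D => red red D a => red red D a a => red red D a a a => red red mul a a a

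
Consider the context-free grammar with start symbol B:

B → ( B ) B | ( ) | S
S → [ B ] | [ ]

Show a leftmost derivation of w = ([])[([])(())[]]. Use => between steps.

B => (B)B   [B → ( B ) B]
(B)B => (S)B   [B → S]
(S)B => ([])B   [S → [ ]]
([])B => ([])S   [B → S]
([])S => ([])[B]   [S → [ B ]]
([])[B] => ([])[(B)B]   [B → ( B ) B]
([])[(B)B] => ([])[(S)B]   [B → S]
([])[(S)B] => ([])[([])B]   [S → [ ]]
([])[([])B] => ([])[([])(B)B]   [B → ( B ) B]
([])[([])(B)B] => ([])[([])(())B]   [B → ( )]
([])[([])(())B] => ([])[([])(())S]   [B → S]
([])[([])(())S] => ([])[([])(())[]]   [S → [ ]]

B => (B)B => (S)B => ([])B => ([])S => ([])[B] => ([])[(B)B] => ([])[(S)B] => ([])[([])B] => ([])[([])(B)B] => ([])[([])(())B] => ([])[([])(())S] => ([])[([])(())[]]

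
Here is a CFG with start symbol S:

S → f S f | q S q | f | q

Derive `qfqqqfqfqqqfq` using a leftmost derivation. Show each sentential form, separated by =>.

S => qSq => qfSfq => qfqSqfq => qfqqSqqfq => qfqqqSqqqfq => qfqqqfSfqqqfq => qfqqqfqfqqqfq

S => qSq   [S → q S q]
qSq => qfSfq   [S → f S f]
qfSfq => qfqSqfq   [S → q S q]
qfqSqfq => qfqqSqqfq   [S → q S q]
qfqqSqqfq => qfqqqSqqqfq   [S → q S q]
qfqqqSqqqfq => qfqqqfSfqqqfq   [S → f S f]
qfqqqfSfqqqfq => qfqqqfqfqqqfq   [S → q]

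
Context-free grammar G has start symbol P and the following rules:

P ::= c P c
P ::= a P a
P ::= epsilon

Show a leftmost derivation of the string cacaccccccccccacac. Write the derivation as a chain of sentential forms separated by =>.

P => cPc => caPac => cacPcac => cacaPacac => cacacPcacac => cacaccPccacac => cacacccPcccacac => cacaccccPccccacac => cacacccccPcccccacac => cacaccccccccccacac

P => cPc   [P ::= c P c]
cPc => caPac   [P ::= a P a]
caPac => cacPcac   [P ::= c P c]
cacPcac => cacaPacac   [P ::= a P a]
cacaPacac => cacacPcacac   [P ::= c P c]
cacacPcacac => cacaccPccacac   [P ::= c P c]
cacaccPccacac => cacacccPcccacac   [P ::= c P c]
cacacccPcccacac => cacaccccPccccacac   [P ::= c P c]
cacaccccPccccacac => cacacccccPcccccacac   [P ::= c P c]
cacacccccPcccccacac => cacaccccccccccacac   [P ::= epsilon]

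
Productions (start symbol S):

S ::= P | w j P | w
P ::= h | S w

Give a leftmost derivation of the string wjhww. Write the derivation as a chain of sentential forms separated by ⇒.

S ⇒ P ⇒ Sw ⇒ Pw ⇒ Sww ⇒ wjPww ⇒ wjhww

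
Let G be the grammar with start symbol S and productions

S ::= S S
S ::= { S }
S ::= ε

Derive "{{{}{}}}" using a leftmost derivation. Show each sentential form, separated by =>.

S => {S}   [S ::= { S }]
{S} => {{S}}   [S ::= { S }]
{{S}} => {{SS}}   [S ::= S S]
{{SS}} => {{{S}S}}   [S ::= { S }]
{{{S}S}} => {{{}S}}   [S ::= ε]
{{{}S}} => {{{}{S}}}   [S ::= { S }]
{{{}{S}}} => {{{}{}}}   [S ::= ε]

S => {S} => {{S}} => {{SS}} => {{{S}S}} => {{{}S}} => {{{}{S}}} => {{{}{}}}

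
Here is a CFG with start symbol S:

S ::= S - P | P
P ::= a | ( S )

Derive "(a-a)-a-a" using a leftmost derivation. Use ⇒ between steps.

S ⇒ S-P   [S ::= S - P]
S-P ⇒ S-P-P   [S ::= S - P]
S-P-P ⇒ P-P-P   [S ::= P]
P-P-P ⇒ (S)-P-P   [P ::= ( S )]
(S)-P-P ⇒ (S-P)-P-P   [S ::= S - P]
(S-P)-P-P ⇒ (P-P)-P-P   [S ::= P]
(P-P)-P-P ⇒ (a-P)-P-P   [P ::= a]
(a-P)-P-P ⇒ (a-a)-P-P   [P ::= a]
(a-a)-P-P ⇒ (a-a)-a-P   [P ::= a]
(a-a)-a-P ⇒ (a-a)-a-a   [P ::= a]

S ⇒ S-P ⇒ S-P-P ⇒ P-P-P ⇒ (S)-P-P ⇒ (S-P)-P-P ⇒ (P-P)-P-P ⇒ (a-P)-P-P ⇒ (a-a)-P-P ⇒ (a-a)-a-P ⇒ (a-a)-a-a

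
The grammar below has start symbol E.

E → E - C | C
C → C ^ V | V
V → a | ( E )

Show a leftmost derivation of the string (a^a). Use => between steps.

E => C   [E → C]
C => V   [C → V]
V => (E)   [V → ( E )]
(E) => (C)   [E → C]
(C) => (C^V)   [C → C ^ V]
(C^V) => (V^V)   [C → V]
(V^V) => (a^V)   [V → a]
(a^V) => (a^a)   [V → a]

E=>C=>V=>(E)=>(C)=>(C^V)=>(V^V)=>(a^V)=>(a^a)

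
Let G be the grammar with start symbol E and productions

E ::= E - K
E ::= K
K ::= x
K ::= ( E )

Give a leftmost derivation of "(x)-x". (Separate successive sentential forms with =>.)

E=>E-K=>K-K=>(E)-K=>(K)-K=>(x)-K=>(x)-x

E => E-K   [E ::= E - K]
E-K => K-K   [E ::= K]
K-K => (E)-K   [K ::= ( E )]
(E)-K => (K)-K   [E ::= K]
(K)-K => (x)-K   [K ::= x]
(x)-K => (x)-x   [K ::= x]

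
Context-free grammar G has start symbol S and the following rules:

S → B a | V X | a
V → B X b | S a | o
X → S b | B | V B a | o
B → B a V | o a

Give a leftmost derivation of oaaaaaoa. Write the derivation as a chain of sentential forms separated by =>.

S=>Ba=>BaVa=>BaVaVa=>oaaVaVa=>oaaSaaVa=>oaaaaaVa=>oaaaaaoa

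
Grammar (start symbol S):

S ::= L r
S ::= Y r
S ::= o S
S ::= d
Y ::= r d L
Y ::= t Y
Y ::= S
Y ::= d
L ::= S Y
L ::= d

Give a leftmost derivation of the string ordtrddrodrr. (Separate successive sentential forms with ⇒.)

S⇒oS⇒oYr⇒ordLr⇒ordSYr⇒ordYrYr⇒ordtYrYr⇒ordtrdLrYr⇒ordtrddrYr⇒ordtrddrSr⇒ordtrddroSr⇒ordtrddroYrr⇒ordtrddrodrr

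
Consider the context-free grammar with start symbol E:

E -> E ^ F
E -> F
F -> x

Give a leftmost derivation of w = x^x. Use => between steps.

E => E^F   [E -> E ^ F]
E^F => F^F   [E -> F]
F^F => x^F   [F -> x]
x^F => x^x   [F -> x]

E => E^F => F^F => x^F => x^x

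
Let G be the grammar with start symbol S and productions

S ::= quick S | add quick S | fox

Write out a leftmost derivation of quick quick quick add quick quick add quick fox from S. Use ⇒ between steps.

S ⇒ quick S   [S ::= quick S]
quick S ⇒ quick quick S   [S ::= quick S]
quick quick S ⇒ quick quick quick S   [S ::= quick S]
quick quick quick S ⇒ quick quick quick add quick S   [S ::= add quick S]
quick quick quick add quick S ⇒ quick quick quick add quick quick S   [S ::= quick S]
quick quick quick add quick quick S ⇒ quick quick quick add quick quick add quick S   [S ::= add quick S]
quick quick quick add quick quick add quick S ⇒ quick quick quick add quick quick add quick fox   [S ::= fox]

S ⇒ quick S ⇒ quick quick S ⇒ quick quick quick S ⇒ quick quick quick add quick S ⇒ quick quick quick add quick quick S ⇒ quick quick quick add quick quick add quick S ⇒ quick quick quick add quick quick add quick fox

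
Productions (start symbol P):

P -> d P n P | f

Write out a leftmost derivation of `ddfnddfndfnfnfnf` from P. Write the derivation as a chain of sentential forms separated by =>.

P => dPnP => ddPnPnP => ddfnPnP => ddfndPnPnP => ddfnddPnPnPnP => ddfnddfnPnPnP => ddfnddfndPnPnPnP => ddfnddfndfnPnPnP => ddfnddfndfnfnPnP => ddfnddfndfnfnfnP => ddfnddfndfnfnfnf

P => dPnP   [P -> d P n P]
dPnP => ddPnPnP   [P -> d P n P]
ddPnPnP => ddfnPnP   [P -> f]
ddfnPnP => ddfndPnPnP   [P -> d P n P]
ddfndPnPnP => ddfnddPnPnPnP   [P -> d P n P]
ddfnddPnPnPnP => ddfnddfnPnPnP   [P -> f]
ddfnddfnPnPnP => ddfnddfndPnPnPnP   [P -> d P n P]
ddfnddfndPnPnPnP => ddfnddfndfnPnPnP   [P -> f]
ddfnddfndfnPnPnP => ddfnddfndfnfnPnP   [P -> f]
ddfnddfndfnfnPnP => ddfnddfndfnfnfnP   [P -> f]
ddfnddfndfnfnfnP => ddfnddfndfnfnfnf   [P -> f]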